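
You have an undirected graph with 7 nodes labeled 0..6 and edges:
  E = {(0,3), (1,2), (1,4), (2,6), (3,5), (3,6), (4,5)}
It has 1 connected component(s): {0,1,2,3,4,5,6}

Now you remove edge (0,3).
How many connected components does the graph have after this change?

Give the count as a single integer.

Initial component count: 1
Remove (0,3): it was a bridge. Count increases: 1 -> 2.
  After removal, components: {0} {1,2,3,4,5,6}
New component count: 2

Answer: 2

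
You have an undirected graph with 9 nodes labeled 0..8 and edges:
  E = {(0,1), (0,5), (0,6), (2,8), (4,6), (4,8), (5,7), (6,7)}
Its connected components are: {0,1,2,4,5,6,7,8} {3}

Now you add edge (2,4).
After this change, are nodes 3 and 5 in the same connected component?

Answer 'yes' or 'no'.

Initial components: {0,1,2,4,5,6,7,8} {3}
Adding edge (2,4): both already in same component {0,1,2,4,5,6,7,8}. No change.
New components: {0,1,2,4,5,6,7,8} {3}
Are 3 and 5 in the same component? no

Answer: no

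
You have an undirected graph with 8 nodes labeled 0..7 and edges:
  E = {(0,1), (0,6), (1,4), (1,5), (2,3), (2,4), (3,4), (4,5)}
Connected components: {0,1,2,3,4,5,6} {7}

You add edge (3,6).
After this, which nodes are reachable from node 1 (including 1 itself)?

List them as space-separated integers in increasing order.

Answer: 0 1 2 3 4 5 6

Derivation:
Before: nodes reachable from 1: {0,1,2,3,4,5,6}
Adding (3,6): both endpoints already in same component. Reachability from 1 unchanged.
After: nodes reachable from 1: {0,1,2,3,4,5,6}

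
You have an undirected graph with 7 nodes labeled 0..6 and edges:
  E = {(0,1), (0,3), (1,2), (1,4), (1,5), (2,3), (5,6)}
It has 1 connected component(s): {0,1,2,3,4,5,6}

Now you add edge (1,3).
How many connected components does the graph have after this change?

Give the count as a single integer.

Answer: 1

Derivation:
Initial component count: 1
Add (1,3): endpoints already in same component. Count unchanged: 1.
New component count: 1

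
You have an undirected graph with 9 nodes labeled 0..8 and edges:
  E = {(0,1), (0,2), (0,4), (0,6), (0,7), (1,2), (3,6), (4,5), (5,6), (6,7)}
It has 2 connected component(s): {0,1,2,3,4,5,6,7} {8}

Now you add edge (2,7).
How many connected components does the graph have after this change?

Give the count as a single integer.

Answer: 2

Derivation:
Initial component count: 2
Add (2,7): endpoints already in same component. Count unchanged: 2.
New component count: 2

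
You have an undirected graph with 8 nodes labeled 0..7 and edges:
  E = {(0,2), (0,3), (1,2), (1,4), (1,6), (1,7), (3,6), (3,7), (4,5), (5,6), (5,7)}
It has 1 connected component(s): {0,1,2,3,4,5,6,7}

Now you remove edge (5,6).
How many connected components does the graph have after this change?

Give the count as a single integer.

Initial component count: 1
Remove (5,6): not a bridge. Count unchanged: 1.
  After removal, components: {0,1,2,3,4,5,6,7}
New component count: 1

Answer: 1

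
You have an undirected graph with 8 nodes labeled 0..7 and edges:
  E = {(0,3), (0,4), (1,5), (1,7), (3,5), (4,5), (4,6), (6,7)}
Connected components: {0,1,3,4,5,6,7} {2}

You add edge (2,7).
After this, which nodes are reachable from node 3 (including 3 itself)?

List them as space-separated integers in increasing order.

Answer: 0 1 2 3 4 5 6 7

Derivation:
Before: nodes reachable from 3: {0,1,3,4,5,6,7}
Adding (2,7): merges 3's component with another. Reachability grows.
After: nodes reachable from 3: {0,1,2,3,4,5,6,7}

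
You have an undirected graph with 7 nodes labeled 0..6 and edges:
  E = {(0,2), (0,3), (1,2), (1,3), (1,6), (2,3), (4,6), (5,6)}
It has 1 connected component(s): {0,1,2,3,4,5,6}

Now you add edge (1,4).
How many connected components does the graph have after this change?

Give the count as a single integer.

Initial component count: 1
Add (1,4): endpoints already in same component. Count unchanged: 1.
New component count: 1

Answer: 1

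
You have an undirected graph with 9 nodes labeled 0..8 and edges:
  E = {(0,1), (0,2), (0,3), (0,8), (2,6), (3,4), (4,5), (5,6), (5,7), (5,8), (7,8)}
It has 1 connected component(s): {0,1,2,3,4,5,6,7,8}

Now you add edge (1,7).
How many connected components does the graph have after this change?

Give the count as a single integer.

Answer: 1

Derivation:
Initial component count: 1
Add (1,7): endpoints already in same component. Count unchanged: 1.
New component count: 1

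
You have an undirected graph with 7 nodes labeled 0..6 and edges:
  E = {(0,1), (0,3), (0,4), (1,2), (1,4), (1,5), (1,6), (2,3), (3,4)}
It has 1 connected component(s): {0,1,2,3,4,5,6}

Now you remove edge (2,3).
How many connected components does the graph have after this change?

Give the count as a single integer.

Answer: 1

Derivation:
Initial component count: 1
Remove (2,3): not a bridge. Count unchanged: 1.
  After removal, components: {0,1,2,3,4,5,6}
New component count: 1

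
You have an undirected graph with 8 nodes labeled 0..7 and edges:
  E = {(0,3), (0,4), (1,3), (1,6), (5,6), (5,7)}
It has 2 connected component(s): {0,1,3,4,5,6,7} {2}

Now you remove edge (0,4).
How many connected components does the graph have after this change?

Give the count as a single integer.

Initial component count: 2
Remove (0,4): it was a bridge. Count increases: 2 -> 3.
  After removal, components: {0,1,3,5,6,7} {2} {4}
New component count: 3

Answer: 3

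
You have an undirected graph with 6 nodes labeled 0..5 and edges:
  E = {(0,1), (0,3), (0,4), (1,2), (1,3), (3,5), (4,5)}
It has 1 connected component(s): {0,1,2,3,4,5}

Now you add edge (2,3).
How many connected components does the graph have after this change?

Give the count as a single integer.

Answer: 1

Derivation:
Initial component count: 1
Add (2,3): endpoints already in same component. Count unchanged: 1.
New component count: 1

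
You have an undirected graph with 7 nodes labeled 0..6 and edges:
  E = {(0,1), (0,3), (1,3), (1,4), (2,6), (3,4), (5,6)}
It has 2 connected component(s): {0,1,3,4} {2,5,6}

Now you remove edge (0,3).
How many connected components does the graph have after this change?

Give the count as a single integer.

Answer: 2

Derivation:
Initial component count: 2
Remove (0,3): not a bridge. Count unchanged: 2.
  After removal, components: {0,1,3,4} {2,5,6}
New component count: 2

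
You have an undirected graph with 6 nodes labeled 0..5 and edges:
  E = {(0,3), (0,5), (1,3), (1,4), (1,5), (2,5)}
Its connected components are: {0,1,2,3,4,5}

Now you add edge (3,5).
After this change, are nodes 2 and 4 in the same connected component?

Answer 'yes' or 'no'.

Answer: yes

Derivation:
Initial components: {0,1,2,3,4,5}
Adding edge (3,5): both already in same component {0,1,2,3,4,5}. No change.
New components: {0,1,2,3,4,5}
Are 2 and 4 in the same component? yes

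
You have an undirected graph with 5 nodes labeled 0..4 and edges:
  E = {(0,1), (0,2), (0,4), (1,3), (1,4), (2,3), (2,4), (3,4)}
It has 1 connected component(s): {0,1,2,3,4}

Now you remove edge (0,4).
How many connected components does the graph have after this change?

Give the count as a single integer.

Answer: 1

Derivation:
Initial component count: 1
Remove (0,4): not a bridge. Count unchanged: 1.
  After removal, components: {0,1,2,3,4}
New component count: 1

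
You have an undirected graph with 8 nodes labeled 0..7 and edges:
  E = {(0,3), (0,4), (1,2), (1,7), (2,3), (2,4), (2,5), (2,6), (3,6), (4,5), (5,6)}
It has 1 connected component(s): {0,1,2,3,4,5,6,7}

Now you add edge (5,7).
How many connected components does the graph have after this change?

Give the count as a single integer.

Answer: 1

Derivation:
Initial component count: 1
Add (5,7): endpoints already in same component. Count unchanged: 1.
New component count: 1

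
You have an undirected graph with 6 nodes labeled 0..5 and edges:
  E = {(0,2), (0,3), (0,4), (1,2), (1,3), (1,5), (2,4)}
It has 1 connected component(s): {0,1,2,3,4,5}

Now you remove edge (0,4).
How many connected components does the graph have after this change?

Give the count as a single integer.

Initial component count: 1
Remove (0,4): not a bridge. Count unchanged: 1.
  After removal, components: {0,1,2,3,4,5}
New component count: 1

Answer: 1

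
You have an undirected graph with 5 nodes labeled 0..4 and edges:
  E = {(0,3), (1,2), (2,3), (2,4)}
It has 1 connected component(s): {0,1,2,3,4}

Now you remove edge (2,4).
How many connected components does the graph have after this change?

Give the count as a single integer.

Answer: 2

Derivation:
Initial component count: 1
Remove (2,4): it was a bridge. Count increases: 1 -> 2.
  After removal, components: {0,1,2,3} {4}
New component count: 2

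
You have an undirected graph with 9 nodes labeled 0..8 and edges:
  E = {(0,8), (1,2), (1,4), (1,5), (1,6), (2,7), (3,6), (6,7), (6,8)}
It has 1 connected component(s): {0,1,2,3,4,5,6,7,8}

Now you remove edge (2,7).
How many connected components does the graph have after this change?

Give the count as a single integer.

Answer: 1

Derivation:
Initial component count: 1
Remove (2,7): not a bridge. Count unchanged: 1.
  After removal, components: {0,1,2,3,4,5,6,7,8}
New component count: 1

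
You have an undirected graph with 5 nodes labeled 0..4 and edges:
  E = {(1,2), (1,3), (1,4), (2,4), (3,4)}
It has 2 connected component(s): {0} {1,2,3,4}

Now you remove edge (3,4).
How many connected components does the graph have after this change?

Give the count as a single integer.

Initial component count: 2
Remove (3,4): not a bridge. Count unchanged: 2.
  After removal, components: {0} {1,2,3,4}
New component count: 2

Answer: 2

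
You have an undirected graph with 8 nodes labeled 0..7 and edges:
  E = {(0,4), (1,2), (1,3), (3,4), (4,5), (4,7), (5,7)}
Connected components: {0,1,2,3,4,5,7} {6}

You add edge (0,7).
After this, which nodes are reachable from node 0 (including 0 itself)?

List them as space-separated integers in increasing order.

Answer: 0 1 2 3 4 5 7

Derivation:
Before: nodes reachable from 0: {0,1,2,3,4,5,7}
Adding (0,7): both endpoints already in same component. Reachability from 0 unchanged.
After: nodes reachable from 0: {0,1,2,3,4,5,7}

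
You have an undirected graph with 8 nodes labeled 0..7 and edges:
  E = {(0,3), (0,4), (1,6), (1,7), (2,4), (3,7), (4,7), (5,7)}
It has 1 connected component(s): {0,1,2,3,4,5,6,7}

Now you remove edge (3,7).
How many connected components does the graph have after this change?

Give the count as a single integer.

Answer: 1

Derivation:
Initial component count: 1
Remove (3,7): not a bridge. Count unchanged: 1.
  After removal, components: {0,1,2,3,4,5,6,7}
New component count: 1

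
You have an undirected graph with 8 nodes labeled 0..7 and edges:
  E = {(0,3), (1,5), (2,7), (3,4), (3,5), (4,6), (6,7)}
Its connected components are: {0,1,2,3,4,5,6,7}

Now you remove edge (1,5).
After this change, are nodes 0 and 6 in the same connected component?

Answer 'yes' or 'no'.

Initial components: {0,1,2,3,4,5,6,7}
Removing edge (1,5): it was a bridge — component count 1 -> 2.
New components: {0,2,3,4,5,6,7} {1}
Are 0 and 6 in the same component? yes

Answer: yes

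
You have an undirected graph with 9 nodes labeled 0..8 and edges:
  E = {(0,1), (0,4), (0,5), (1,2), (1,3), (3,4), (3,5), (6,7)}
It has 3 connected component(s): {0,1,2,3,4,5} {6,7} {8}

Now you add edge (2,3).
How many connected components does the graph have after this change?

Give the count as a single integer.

Initial component count: 3
Add (2,3): endpoints already in same component. Count unchanged: 3.
New component count: 3

Answer: 3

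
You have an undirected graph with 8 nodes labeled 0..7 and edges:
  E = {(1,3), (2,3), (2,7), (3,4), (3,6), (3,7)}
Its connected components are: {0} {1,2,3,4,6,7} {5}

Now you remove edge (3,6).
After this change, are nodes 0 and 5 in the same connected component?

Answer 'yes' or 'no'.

Initial components: {0} {1,2,3,4,6,7} {5}
Removing edge (3,6): it was a bridge — component count 3 -> 4.
New components: {0} {1,2,3,4,7} {5} {6}
Are 0 and 5 in the same component? no

Answer: no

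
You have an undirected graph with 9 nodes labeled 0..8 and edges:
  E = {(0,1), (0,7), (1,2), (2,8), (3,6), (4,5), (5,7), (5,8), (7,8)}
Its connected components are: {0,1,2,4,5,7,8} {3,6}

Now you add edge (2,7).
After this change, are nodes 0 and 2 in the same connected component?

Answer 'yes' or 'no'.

Initial components: {0,1,2,4,5,7,8} {3,6}
Adding edge (2,7): both already in same component {0,1,2,4,5,7,8}. No change.
New components: {0,1,2,4,5,7,8} {3,6}
Are 0 and 2 in the same component? yes

Answer: yes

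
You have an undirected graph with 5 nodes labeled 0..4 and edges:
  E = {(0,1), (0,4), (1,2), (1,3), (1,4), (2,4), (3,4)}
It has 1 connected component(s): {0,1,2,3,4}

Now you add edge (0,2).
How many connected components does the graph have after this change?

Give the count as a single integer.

Initial component count: 1
Add (0,2): endpoints already in same component. Count unchanged: 1.
New component count: 1

Answer: 1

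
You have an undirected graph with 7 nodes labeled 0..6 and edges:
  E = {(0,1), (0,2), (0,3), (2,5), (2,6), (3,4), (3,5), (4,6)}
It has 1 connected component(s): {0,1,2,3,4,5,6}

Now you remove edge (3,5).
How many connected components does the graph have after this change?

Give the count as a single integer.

Initial component count: 1
Remove (3,5): not a bridge. Count unchanged: 1.
  After removal, components: {0,1,2,3,4,5,6}
New component count: 1

Answer: 1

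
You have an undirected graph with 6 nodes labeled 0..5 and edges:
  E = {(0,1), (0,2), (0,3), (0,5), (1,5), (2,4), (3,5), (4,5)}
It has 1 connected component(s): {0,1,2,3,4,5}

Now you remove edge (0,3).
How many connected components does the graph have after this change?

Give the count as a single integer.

Initial component count: 1
Remove (0,3): not a bridge. Count unchanged: 1.
  After removal, components: {0,1,2,3,4,5}
New component count: 1

Answer: 1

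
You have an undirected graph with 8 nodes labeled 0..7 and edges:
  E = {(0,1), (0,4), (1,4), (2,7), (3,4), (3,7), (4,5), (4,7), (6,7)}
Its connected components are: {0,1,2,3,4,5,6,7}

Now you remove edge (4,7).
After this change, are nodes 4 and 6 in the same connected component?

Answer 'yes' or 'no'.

Initial components: {0,1,2,3,4,5,6,7}
Removing edge (4,7): not a bridge — component count unchanged at 1.
New components: {0,1,2,3,4,5,6,7}
Are 4 and 6 in the same component? yes

Answer: yes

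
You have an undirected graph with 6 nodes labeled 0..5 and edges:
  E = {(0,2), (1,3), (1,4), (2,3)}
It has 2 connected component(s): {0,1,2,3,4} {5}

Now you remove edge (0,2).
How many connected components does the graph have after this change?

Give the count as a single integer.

Answer: 3

Derivation:
Initial component count: 2
Remove (0,2): it was a bridge. Count increases: 2 -> 3.
  After removal, components: {0} {1,2,3,4} {5}
New component count: 3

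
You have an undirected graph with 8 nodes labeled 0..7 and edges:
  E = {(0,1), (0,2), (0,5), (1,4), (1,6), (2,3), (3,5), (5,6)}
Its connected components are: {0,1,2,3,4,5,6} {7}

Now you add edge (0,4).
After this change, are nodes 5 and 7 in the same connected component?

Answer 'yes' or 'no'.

Answer: no

Derivation:
Initial components: {0,1,2,3,4,5,6} {7}
Adding edge (0,4): both already in same component {0,1,2,3,4,5,6}. No change.
New components: {0,1,2,3,4,5,6} {7}
Are 5 and 7 in the same component? no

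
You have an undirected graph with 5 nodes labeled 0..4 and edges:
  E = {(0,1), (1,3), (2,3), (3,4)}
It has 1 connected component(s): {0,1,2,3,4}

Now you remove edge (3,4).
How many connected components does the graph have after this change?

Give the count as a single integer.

Answer: 2

Derivation:
Initial component count: 1
Remove (3,4): it was a bridge. Count increases: 1 -> 2.
  After removal, components: {0,1,2,3} {4}
New component count: 2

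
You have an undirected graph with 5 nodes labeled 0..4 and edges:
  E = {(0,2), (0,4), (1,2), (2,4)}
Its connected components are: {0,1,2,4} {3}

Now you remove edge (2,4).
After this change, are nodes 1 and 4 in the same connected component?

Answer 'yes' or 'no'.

Answer: yes

Derivation:
Initial components: {0,1,2,4} {3}
Removing edge (2,4): not a bridge — component count unchanged at 2.
New components: {0,1,2,4} {3}
Are 1 and 4 in the same component? yes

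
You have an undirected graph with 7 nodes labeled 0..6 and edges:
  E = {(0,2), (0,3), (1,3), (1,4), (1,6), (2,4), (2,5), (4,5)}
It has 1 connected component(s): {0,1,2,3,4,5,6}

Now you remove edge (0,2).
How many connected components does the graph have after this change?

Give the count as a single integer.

Answer: 1

Derivation:
Initial component count: 1
Remove (0,2): not a bridge. Count unchanged: 1.
  After removal, components: {0,1,2,3,4,5,6}
New component count: 1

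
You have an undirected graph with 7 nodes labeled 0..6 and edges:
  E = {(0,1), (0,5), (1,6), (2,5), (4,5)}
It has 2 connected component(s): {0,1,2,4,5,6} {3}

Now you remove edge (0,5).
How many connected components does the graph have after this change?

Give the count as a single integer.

Initial component count: 2
Remove (0,5): it was a bridge. Count increases: 2 -> 3.
  After removal, components: {0,1,6} {2,4,5} {3}
New component count: 3

Answer: 3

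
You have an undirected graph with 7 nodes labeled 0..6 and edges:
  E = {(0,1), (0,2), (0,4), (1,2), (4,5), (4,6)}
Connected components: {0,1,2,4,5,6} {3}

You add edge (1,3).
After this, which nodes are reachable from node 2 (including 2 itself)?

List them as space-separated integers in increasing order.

Before: nodes reachable from 2: {0,1,2,4,5,6}
Adding (1,3): merges 2's component with another. Reachability grows.
After: nodes reachable from 2: {0,1,2,3,4,5,6}

Answer: 0 1 2 3 4 5 6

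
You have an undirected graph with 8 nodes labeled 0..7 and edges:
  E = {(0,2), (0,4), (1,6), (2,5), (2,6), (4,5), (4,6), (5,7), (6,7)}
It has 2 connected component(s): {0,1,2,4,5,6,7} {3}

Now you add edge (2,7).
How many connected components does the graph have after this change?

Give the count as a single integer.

Answer: 2

Derivation:
Initial component count: 2
Add (2,7): endpoints already in same component. Count unchanged: 2.
New component count: 2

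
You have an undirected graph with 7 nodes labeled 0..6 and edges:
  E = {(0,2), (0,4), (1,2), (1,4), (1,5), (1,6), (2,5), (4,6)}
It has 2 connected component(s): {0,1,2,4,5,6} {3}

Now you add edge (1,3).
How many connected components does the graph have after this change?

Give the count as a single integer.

Initial component count: 2
Add (1,3): merges two components. Count decreases: 2 -> 1.
New component count: 1

Answer: 1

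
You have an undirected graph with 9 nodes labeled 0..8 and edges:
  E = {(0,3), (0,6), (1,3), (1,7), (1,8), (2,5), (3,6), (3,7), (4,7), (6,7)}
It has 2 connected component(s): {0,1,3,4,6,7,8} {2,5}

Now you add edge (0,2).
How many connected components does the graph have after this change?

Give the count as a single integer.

Initial component count: 2
Add (0,2): merges two components. Count decreases: 2 -> 1.
New component count: 1

Answer: 1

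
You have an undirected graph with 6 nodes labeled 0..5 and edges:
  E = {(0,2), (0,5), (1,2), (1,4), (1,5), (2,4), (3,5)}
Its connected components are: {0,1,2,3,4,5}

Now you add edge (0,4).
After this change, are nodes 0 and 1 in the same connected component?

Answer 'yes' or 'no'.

Answer: yes

Derivation:
Initial components: {0,1,2,3,4,5}
Adding edge (0,4): both already in same component {0,1,2,3,4,5}. No change.
New components: {0,1,2,3,4,5}
Are 0 and 1 in the same component? yes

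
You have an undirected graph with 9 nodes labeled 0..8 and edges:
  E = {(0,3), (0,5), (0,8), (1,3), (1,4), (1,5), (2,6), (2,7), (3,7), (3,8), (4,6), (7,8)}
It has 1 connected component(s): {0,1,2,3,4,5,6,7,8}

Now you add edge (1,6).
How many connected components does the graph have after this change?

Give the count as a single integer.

Initial component count: 1
Add (1,6): endpoints already in same component. Count unchanged: 1.
New component count: 1

Answer: 1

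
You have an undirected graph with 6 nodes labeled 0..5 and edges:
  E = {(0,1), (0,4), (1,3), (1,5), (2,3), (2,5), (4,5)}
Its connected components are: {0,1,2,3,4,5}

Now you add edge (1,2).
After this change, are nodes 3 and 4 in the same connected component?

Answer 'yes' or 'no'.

Initial components: {0,1,2,3,4,5}
Adding edge (1,2): both already in same component {0,1,2,3,4,5}. No change.
New components: {0,1,2,3,4,5}
Are 3 and 4 in the same component? yes

Answer: yes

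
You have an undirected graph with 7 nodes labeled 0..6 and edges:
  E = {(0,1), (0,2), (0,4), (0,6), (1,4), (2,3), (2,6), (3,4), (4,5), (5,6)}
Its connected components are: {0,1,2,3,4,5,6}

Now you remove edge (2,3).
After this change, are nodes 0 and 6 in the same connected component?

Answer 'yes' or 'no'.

Answer: yes

Derivation:
Initial components: {0,1,2,3,4,5,6}
Removing edge (2,3): not a bridge — component count unchanged at 1.
New components: {0,1,2,3,4,5,6}
Are 0 and 6 in the same component? yes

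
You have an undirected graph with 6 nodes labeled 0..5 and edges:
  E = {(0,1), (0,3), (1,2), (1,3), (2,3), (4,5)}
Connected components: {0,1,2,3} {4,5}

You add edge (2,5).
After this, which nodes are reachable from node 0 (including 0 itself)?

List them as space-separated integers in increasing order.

Answer: 0 1 2 3 4 5

Derivation:
Before: nodes reachable from 0: {0,1,2,3}
Adding (2,5): merges 0's component with another. Reachability grows.
After: nodes reachable from 0: {0,1,2,3,4,5}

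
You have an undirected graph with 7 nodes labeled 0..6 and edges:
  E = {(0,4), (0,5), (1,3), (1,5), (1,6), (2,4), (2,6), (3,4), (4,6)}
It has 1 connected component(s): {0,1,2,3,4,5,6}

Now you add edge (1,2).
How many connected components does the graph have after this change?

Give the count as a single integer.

Initial component count: 1
Add (1,2): endpoints already in same component. Count unchanged: 1.
New component count: 1

Answer: 1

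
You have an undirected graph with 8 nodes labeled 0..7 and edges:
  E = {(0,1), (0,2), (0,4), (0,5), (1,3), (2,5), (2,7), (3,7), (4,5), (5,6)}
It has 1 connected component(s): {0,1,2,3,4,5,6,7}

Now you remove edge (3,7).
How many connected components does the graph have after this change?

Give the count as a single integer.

Initial component count: 1
Remove (3,7): not a bridge. Count unchanged: 1.
  After removal, components: {0,1,2,3,4,5,6,7}
New component count: 1

Answer: 1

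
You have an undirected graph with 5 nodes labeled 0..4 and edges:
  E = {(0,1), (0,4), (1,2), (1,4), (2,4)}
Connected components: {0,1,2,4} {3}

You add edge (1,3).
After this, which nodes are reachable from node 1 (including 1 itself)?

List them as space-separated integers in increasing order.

Answer: 0 1 2 3 4

Derivation:
Before: nodes reachable from 1: {0,1,2,4}
Adding (1,3): merges 1's component with another. Reachability grows.
After: nodes reachable from 1: {0,1,2,3,4}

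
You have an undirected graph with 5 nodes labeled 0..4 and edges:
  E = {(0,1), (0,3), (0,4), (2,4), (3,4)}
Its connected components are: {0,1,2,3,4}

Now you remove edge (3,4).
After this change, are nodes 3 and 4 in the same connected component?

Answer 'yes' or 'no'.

Answer: yes

Derivation:
Initial components: {0,1,2,3,4}
Removing edge (3,4): not a bridge — component count unchanged at 1.
New components: {0,1,2,3,4}
Are 3 and 4 in the same component? yes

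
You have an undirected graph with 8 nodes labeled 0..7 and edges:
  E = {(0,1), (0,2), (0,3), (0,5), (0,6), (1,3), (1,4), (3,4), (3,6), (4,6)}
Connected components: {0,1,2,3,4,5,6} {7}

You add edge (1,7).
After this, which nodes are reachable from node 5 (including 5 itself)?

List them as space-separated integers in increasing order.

Answer: 0 1 2 3 4 5 6 7

Derivation:
Before: nodes reachable from 5: {0,1,2,3,4,5,6}
Adding (1,7): merges 5's component with another. Reachability grows.
After: nodes reachable from 5: {0,1,2,3,4,5,6,7}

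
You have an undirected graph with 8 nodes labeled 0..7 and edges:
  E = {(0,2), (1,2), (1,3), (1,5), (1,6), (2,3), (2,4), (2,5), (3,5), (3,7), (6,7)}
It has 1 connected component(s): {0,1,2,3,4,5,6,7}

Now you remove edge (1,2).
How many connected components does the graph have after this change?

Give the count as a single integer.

Initial component count: 1
Remove (1,2): not a bridge. Count unchanged: 1.
  After removal, components: {0,1,2,3,4,5,6,7}
New component count: 1

Answer: 1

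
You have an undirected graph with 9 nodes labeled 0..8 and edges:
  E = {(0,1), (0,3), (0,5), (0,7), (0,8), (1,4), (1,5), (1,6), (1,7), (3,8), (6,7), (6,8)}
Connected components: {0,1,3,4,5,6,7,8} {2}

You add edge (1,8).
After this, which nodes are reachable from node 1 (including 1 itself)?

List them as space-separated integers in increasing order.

Before: nodes reachable from 1: {0,1,3,4,5,6,7,8}
Adding (1,8): both endpoints already in same component. Reachability from 1 unchanged.
After: nodes reachable from 1: {0,1,3,4,5,6,7,8}

Answer: 0 1 3 4 5 6 7 8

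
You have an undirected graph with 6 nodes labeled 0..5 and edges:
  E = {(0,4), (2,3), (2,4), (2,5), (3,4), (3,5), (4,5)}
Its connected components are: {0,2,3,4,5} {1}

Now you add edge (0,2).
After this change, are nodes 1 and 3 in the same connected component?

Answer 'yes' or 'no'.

Initial components: {0,2,3,4,5} {1}
Adding edge (0,2): both already in same component {0,2,3,4,5}. No change.
New components: {0,2,3,4,5} {1}
Are 1 and 3 in the same component? no

Answer: no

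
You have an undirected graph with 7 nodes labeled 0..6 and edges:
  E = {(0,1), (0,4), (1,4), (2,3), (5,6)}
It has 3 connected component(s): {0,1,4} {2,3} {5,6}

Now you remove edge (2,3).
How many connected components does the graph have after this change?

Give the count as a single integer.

Initial component count: 3
Remove (2,3): it was a bridge. Count increases: 3 -> 4.
  After removal, components: {0,1,4} {2} {3} {5,6}
New component count: 4

Answer: 4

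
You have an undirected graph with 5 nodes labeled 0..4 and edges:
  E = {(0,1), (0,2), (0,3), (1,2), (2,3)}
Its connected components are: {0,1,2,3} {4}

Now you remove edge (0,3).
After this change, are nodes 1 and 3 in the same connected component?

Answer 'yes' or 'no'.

Answer: yes

Derivation:
Initial components: {0,1,2,3} {4}
Removing edge (0,3): not a bridge — component count unchanged at 2.
New components: {0,1,2,3} {4}
Are 1 and 3 in the same component? yes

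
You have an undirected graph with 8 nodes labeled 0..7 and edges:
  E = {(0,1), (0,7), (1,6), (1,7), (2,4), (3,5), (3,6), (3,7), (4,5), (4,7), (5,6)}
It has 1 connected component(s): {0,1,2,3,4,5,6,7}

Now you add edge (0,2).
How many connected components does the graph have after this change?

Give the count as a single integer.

Initial component count: 1
Add (0,2): endpoints already in same component. Count unchanged: 1.
New component count: 1

Answer: 1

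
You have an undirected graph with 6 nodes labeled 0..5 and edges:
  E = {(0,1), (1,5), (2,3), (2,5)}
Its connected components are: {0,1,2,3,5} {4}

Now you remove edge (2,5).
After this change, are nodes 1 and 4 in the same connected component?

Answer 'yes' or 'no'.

Initial components: {0,1,2,3,5} {4}
Removing edge (2,5): it was a bridge — component count 2 -> 3.
New components: {0,1,5} {2,3} {4}
Are 1 and 4 in the same component? no

Answer: no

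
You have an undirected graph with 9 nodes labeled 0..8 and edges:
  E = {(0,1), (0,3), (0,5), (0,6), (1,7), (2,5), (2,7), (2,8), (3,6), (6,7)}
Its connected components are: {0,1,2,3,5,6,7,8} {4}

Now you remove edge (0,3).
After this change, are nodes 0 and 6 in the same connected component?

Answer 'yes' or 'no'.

Answer: yes

Derivation:
Initial components: {0,1,2,3,5,6,7,8} {4}
Removing edge (0,3): not a bridge — component count unchanged at 2.
New components: {0,1,2,3,5,6,7,8} {4}
Are 0 and 6 in the same component? yes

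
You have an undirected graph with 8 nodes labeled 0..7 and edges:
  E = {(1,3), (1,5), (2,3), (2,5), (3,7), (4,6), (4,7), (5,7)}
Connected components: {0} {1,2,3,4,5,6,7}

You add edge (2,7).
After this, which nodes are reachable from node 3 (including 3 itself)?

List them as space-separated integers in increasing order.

Before: nodes reachable from 3: {1,2,3,4,5,6,7}
Adding (2,7): both endpoints already in same component. Reachability from 3 unchanged.
After: nodes reachable from 3: {1,2,3,4,5,6,7}

Answer: 1 2 3 4 5 6 7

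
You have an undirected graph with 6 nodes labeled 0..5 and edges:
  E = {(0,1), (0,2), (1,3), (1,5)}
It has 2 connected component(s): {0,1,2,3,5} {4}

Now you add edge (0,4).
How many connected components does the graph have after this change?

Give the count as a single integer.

Answer: 1

Derivation:
Initial component count: 2
Add (0,4): merges two components. Count decreases: 2 -> 1.
New component count: 1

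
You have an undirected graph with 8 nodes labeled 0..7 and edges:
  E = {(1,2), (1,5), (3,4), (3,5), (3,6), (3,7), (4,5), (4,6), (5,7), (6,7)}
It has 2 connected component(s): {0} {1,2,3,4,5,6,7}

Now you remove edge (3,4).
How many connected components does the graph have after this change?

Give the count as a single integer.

Answer: 2

Derivation:
Initial component count: 2
Remove (3,4): not a bridge. Count unchanged: 2.
  After removal, components: {0} {1,2,3,4,5,6,7}
New component count: 2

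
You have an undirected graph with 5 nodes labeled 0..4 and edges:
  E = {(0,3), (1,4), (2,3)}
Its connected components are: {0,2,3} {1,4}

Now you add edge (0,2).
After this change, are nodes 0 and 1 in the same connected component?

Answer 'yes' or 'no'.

Answer: no

Derivation:
Initial components: {0,2,3} {1,4}
Adding edge (0,2): both already in same component {0,2,3}. No change.
New components: {0,2,3} {1,4}
Are 0 and 1 in the same component? no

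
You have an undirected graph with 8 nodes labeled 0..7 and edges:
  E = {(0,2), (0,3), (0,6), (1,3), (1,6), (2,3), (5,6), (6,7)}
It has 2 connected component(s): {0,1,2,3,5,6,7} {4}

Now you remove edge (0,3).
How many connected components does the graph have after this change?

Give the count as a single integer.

Answer: 2

Derivation:
Initial component count: 2
Remove (0,3): not a bridge. Count unchanged: 2.
  After removal, components: {0,1,2,3,5,6,7} {4}
New component count: 2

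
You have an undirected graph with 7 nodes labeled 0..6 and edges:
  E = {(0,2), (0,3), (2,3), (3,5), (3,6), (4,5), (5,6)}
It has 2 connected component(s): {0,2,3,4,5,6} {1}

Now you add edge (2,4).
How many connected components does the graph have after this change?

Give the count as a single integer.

Answer: 2

Derivation:
Initial component count: 2
Add (2,4): endpoints already in same component. Count unchanged: 2.
New component count: 2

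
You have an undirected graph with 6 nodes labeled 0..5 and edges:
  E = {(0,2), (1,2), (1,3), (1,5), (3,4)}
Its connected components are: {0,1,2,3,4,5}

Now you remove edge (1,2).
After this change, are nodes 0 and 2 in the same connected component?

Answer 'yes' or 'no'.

Answer: yes

Derivation:
Initial components: {0,1,2,3,4,5}
Removing edge (1,2): it was a bridge — component count 1 -> 2.
New components: {0,2} {1,3,4,5}
Are 0 and 2 in the same component? yes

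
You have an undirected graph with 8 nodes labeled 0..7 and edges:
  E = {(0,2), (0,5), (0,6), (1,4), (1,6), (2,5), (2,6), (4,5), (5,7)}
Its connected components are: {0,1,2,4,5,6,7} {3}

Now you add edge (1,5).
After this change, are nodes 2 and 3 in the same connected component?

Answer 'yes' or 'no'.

Answer: no

Derivation:
Initial components: {0,1,2,4,5,6,7} {3}
Adding edge (1,5): both already in same component {0,1,2,4,5,6,7}. No change.
New components: {0,1,2,4,5,6,7} {3}
Are 2 and 3 in the same component? no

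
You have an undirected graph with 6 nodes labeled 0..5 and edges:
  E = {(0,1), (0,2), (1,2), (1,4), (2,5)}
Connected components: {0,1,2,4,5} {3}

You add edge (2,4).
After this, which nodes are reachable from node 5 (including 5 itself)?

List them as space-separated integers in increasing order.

Answer: 0 1 2 4 5

Derivation:
Before: nodes reachable from 5: {0,1,2,4,5}
Adding (2,4): both endpoints already in same component. Reachability from 5 unchanged.
After: nodes reachable from 5: {0,1,2,4,5}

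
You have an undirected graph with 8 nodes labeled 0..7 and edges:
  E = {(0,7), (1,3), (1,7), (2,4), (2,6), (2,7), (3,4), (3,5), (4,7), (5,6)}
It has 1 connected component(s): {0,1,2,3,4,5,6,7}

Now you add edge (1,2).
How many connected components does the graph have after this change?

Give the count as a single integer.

Initial component count: 1
Add (1,2): endpoints already in same component. Count unchanged: 1.
New component count: 1

Answer: 1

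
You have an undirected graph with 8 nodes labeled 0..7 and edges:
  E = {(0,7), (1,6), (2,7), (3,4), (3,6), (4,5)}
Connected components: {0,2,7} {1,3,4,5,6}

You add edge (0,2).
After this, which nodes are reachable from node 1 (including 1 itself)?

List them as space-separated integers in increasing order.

Answer: 1 3 4 5 6

Derivation:
Before: nodes reachable from 1: {1,3,4,5,6}
Adding (0,2): both endpoints already in same component. Reachability from 1 unchanged.
After: nodes reachable from 1: {1,3,4,5,6}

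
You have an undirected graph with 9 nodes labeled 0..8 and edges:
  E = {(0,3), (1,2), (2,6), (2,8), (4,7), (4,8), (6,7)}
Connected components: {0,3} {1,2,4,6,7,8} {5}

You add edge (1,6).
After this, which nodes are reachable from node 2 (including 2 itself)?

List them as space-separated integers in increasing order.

Answer: 1 2 4 6 7 8

Derivation:
Before: nodes reachable from 2: {1,2,4,6,7,8}
Adding (1,6): both endpoints already in same component. Reachability from 2 unchanged.
After: nodes reachable from 2: {1,2,4,6,7,8}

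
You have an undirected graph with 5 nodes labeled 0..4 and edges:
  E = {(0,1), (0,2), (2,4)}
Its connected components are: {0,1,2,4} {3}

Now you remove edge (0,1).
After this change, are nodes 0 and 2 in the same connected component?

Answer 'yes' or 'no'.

Answer: yes

Derivation:
Initial components: {0,1,2,4} {3}
Removing edge (0,1): it was a bridge — component count 2 -> 3.
New components: {0,2,4} {1} {3}
Are 0 and 2 in the same component? yes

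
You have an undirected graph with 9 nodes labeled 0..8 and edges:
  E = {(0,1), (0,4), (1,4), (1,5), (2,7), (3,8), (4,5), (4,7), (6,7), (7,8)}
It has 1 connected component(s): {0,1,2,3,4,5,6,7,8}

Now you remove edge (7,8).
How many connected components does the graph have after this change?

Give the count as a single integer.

Initial component count: 1
Remove (7,8): it was a bridge. Count increases: 1 -> 2.
  After removal, components: {0,1,2,4,5,6,7} {3,8}
New component count: 2

Answer: 2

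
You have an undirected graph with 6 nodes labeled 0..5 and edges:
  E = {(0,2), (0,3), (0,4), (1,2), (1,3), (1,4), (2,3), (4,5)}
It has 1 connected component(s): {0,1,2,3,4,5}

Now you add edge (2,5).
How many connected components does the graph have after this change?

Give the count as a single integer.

Answer: 1

Derivation:
Initial component count: 1
Add (2,5): endpoints already in same component. Count unchanged: 1.
New component count: 1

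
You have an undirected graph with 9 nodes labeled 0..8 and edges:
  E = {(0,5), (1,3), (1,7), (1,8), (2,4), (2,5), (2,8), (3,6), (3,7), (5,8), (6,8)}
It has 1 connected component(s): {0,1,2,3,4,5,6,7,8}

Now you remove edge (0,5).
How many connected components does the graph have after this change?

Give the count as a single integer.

Answer: 2

Derivation:
Initial component count: 1
Remove (0,5): it was a bridge. Count increases: 1 -> 2.
  After removal, components: {0} {1,2,3,4,5,6,7,8}
New component count: 2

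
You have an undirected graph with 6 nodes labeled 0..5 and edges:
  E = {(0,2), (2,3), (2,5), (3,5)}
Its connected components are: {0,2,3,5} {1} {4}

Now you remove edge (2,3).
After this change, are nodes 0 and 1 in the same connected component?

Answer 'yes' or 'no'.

Answer: no

Derivation:
Initial components: {0,2,3,5} {1} {4}
Removing edge (2,3): not a bridge — component count unchanged at 3.
New components: {0,2,3,5} {1} {4}
Are 0 and 1 in the same component? no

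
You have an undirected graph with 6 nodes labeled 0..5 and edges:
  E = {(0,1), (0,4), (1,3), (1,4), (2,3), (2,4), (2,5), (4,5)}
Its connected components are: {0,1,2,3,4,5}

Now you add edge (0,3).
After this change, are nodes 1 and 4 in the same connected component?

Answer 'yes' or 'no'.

Initial components: {0,1,2,3,4,5}
Adding edge (0,3): both already in same component {0,1,2,3,4,5}. No change.
New components: {0,1,2,3,4,5}
Are 1 and 4 in the same component? yes

Answer: yes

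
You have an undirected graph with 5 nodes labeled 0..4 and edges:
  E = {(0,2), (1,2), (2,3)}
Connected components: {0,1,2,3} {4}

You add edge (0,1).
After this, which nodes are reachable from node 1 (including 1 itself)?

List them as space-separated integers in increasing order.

Before: nodes reachable from 1: {0,1,2,3}
Adding (0,1): both endpoints already in same component. Reachability from 1 unchanged.
After: nodes reachable from 1: {0,1,2,3}

Answer: 0 1 2 3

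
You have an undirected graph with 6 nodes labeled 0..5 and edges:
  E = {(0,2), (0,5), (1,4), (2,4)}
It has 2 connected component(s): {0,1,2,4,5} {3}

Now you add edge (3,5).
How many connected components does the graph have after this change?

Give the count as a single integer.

Answer: 1

Derivation:
Initial component count: 2
Add (3,5): merges two components. Count decreases: 2 -> 1.
New component count: 1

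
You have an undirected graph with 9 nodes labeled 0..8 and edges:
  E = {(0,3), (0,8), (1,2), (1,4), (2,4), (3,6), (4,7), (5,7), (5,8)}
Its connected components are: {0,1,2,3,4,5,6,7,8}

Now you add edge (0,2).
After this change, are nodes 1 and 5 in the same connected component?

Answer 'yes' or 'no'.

Answer: yes

Derivation:
Initial components: {0,1,2,3,4,5,6,7,8}
Adding edge (0,2): both already in same component {0,1,2,3,4,5,6,7,8}. No change.
New components: {0,1,2,3,4,5,6,7,8}
Are 1 and 5 in the same component? yes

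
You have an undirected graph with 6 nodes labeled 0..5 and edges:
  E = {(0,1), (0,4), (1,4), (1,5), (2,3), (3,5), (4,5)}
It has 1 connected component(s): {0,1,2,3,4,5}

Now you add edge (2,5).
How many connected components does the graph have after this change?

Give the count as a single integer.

Answer: 1

Derivation:
Initial component count: 1
Add (2,5): endpoints already in same component. Count unchanged: 1.
New component count: 1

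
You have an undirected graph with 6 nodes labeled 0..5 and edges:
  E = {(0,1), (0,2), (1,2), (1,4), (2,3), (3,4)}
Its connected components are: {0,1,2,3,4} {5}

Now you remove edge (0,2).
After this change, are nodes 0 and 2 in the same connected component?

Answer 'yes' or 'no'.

Answer: yes

Derivation:
Initial components: {0,1,2,3,4} {5}
Removing edge (0,2): not a bridge — component count unchanged at 2.
New components: {0,1,2,3,4} {5}
Are 0 and 2 in the same component? yes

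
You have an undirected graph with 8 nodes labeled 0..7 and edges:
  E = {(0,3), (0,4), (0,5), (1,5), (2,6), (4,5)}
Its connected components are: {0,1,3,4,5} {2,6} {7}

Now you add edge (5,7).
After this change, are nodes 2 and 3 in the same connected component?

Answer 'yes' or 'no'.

Answer: no

Derivation:
Initial components: {0,1,3,4,5} {2,6} {7}
Adding edge (5,7): merges {0,1,3,4,5} and {7}.
New components: {0,1,3,4,5,7} {2,6}
Are 2 and 3 in the same component? no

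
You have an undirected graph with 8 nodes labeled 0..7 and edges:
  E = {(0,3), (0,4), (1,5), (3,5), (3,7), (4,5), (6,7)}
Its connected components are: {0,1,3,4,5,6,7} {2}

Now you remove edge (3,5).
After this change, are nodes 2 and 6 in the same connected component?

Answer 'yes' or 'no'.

Initial components: {0,1,3,4,5,6,7} {2}
Removing edge (3,5): not a bridge — component count unchanged at 2.
New components: {0,1,3,4,5,6,7} {2}
Are 2 and 6 in the same component? no

Answer: no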